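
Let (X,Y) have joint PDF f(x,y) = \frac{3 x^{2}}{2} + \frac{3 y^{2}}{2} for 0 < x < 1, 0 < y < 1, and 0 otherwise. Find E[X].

E[X] = ∫_0^1 ∫_0^1 x × f(x,y) dy dx
= ∫_0^1 ∫_0^1 x × (\frac{3 x^{2}}{2} + \frac{3 y^{2}}{2}) dy dx
= \frac{5}{8}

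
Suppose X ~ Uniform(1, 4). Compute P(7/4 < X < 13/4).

P(7/4 < X < 13/4) = ∫_{7/4}^{13/4} f(x) dx
where f(x) = \frac{1}{3}
= \frac{1}{2}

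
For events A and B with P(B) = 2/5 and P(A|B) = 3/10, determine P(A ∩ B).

By definition, P(A|B) = P(A ∩ B) / P(B)
So P(A ∩ B) = P(A|B) × P(B)
= 3/10 × 2/5
= 3/25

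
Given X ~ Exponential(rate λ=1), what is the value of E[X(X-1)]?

E[X(X-1)] = E[X² - X] = E[X²] - E[X]
E[X] = 1
E[X²] = Var(X) + (E[X])² = 1 + (1)² = 2
E[X(X-1)] = 2 - 1 = 1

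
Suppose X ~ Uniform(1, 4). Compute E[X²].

Using the identity E[X²] = Var(X) + (E[X])²:
E[X] = \frac{5}{2}
Var(X) = \frac{3}{4}
E[X²] = \frac{3}{4} + (\frac{5}{2})²
= 7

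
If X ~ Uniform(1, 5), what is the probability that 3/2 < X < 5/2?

P(3/2 < X < 5/2) = ∫_{3/2}^{5/2} f(x) dx
where f(x) = \frac{1}{4}
= \frac{1}{4}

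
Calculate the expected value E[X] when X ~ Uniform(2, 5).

For X ~ Uniform(2, 5), the expected value is:
E[X] = \frac{7}{2}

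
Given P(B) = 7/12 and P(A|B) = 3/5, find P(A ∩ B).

By definition, P(A|B) = P(A ∩ B) / P(B)
So P(A ∩ B) = P(A|B) × P(B)
= 3/5 × 7/12
= 7/20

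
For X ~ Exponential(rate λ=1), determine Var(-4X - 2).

For X ~ Exponential(rate λ=1):
Var(X) = 1
Var(-4X - 2) = (-4)² × Var(X) = 16 × 1 = 16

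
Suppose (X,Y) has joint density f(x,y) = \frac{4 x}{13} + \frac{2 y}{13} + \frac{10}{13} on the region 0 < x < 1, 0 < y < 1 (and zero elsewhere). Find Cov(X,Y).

E[XY] = ∫∫ xy × f(x,y) dx dy = \frac{7}{26}
E[X] = \frac{41}{78}
E[Y] = \frac{20}{39}
Cov(X,Y) = E[XY] - E[X]E[Y] = - \frac{1}{3042}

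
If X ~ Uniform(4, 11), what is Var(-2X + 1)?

For X ~ Uniform(4, 11):
Var(X) = \frac{49}{12}
Var(-2X + 1) = (-2)² × Var(X) = 4 × \frac{49}{12} = \frac{49}{3}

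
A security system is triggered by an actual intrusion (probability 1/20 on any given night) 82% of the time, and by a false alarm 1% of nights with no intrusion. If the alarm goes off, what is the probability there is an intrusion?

Let D = the rare event, + = positive/flagged.
P(D) = 1/20
P(+|D) = 82/100 = 41/50
P(+|D') = 1/100
P(+) = P(+|D)P(D) + P(+|D')P(D')
     = \frac{41}{50} × \frac{1}{20} + \frac{1}{100} × \frac{19}{20}
     = \frac{101}{2000}
P(D|+) = P(+|D)P(D)/P(+) = \frac{82}{101}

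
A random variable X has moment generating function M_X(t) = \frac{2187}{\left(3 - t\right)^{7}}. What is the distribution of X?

The MGF M(t) = \frac{2187}{\left(3 - t\right)^{7}} is the standard form for the Gamma distribution.
Comparing with the known MGF formula identifies: Gamma(shape α=7, rate β=3)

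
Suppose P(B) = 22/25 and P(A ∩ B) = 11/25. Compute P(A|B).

P(A|B) = P(A ∩ B) / P(B)
= (11/25) / (22/25)
= 1/2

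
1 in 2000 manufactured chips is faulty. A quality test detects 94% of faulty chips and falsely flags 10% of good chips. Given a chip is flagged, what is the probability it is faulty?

Let D = the rare event, + = positive/flagged.
P(D) = 1/2000
P(+|D) = 94/100 = 47/50
P(+|D') = 10/100 = 1/10
P(+) = P(+|D)P(D) + P(+|D')P(D')
     = \frac{47}{50} × \frac{1}{2000} + \frac{1}{10} × \frac{1999}{2000}
     = \frac{5021}{50000}
P(D|+) = P(+|D)P(D)/P(+) = \frac{47}{10042}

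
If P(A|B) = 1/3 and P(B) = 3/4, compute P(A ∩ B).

By definition, P(A|B) = P(A ∩ B) / P(B)
So P(A ∩ B) = P(A|B) × P(B)
= 1/3 × 3/4
= 1/4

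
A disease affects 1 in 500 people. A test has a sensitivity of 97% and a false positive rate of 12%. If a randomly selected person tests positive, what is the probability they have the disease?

Let D = the rare event, + = positive/flagged.
P(D) = 1/500
P(+|D) = 97/100
P(+|D') = 12/100 = 3/25
P(+) = P(+|D)P(D) + P(+|D')P(D')
     = \frac{97}{100} × \frac{1}{500} + \frac{3}{25} × \frac{499}{500}
     = \frac{1217}{10000}
P(D|+) = P(+|D)P(D)/P(+) = \frac{97}{6085}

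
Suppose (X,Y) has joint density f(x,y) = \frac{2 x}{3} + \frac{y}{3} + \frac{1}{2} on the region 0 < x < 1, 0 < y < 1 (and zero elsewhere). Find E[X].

E[X] = ∫_0^1 ∫_0^1 x × f(x,y) dy dx
= ∫_0^1 ∫_0^1 x × (\frac{2 x}{3} + \frac{y}{3} + \frac{1}{2}) dy dx
= \frac{5}{9}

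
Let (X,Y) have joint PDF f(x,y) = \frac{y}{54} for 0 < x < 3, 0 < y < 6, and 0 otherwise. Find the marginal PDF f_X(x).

f_X(x) = ∫_0^6 f(x,y) dy
= ∫_0^6 \frac{y}{54} dy
= \frac{1}{3} for 0 < x < 3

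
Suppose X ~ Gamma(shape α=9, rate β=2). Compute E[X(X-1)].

E[X(X-1)] = E[X² - X] = E[X²] - E[X]
E[X] = \frac{9}{2}
E[X²] = Var(X) + (E[X])² = \frac{9}{4} + (\frac{9}{2})² = \frac{45}{2}
E[X(X-1)] = \frac{45}{2} - \frac{9}{2} = 18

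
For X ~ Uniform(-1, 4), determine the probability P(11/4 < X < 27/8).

P(11/4 < X < 27/8) = ∫_{11/4}^{27/8} f(x) dx
where f(x) = \frac{1}{5}
= \frac{1}{8}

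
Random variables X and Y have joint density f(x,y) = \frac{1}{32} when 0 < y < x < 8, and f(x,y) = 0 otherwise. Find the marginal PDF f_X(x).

f_X(x) = ∫_0^x \frac{1}{32} dy = \frac{x}{32}
for 0 < x < 8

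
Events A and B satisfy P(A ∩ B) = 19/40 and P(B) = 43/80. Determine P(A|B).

P(A|B) = P(A ∩ B) / P(B)
= (19/40) / (43/80)
= 38/43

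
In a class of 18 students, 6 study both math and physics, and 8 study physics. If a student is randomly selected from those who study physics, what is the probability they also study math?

P(A ∩ B) = 6/18 = 1/3
P(B) = 8/18 = 4/9
P(A|B) = P(A ∩ B) / P(B) = (1/3) / (4/9) = 3/4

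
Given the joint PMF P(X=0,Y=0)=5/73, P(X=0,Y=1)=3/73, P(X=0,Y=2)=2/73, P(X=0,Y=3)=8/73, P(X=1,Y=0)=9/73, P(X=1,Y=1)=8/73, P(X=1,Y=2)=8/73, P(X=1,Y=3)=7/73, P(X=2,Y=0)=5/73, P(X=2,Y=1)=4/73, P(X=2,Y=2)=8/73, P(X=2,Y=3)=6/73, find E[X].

First find marginal of X:
P(X=0) = 18/73
P(X=1) = 32/73
P(X=2) = 23/73
E[X] = 0 × 18/73 + 1 × 32/73 + 2 × 23/73 = 78/73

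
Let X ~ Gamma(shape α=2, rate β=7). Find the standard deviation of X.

For X ~ Gamma(shape α=2, rate β=7):
Var(X) = \frac{2}{49}
SD(X) = √(Var(X)) = √(\frac{2}{49}) = \frac{\sqrt{2}}{7}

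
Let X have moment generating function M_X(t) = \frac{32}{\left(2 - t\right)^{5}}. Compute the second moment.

To find E[X^2], compute M^(2)(0):
M^(1)(t) = \frac{160}{\left(2 - t\right)^{6}}
M^(2)(t) = \frac{960}{\left(2 - t\right)^{7}}
M^(2)(0) = \frac{15}{2}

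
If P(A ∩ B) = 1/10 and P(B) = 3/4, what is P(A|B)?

P(A|B) = P(A ∩ B) / P(B)
= (1/10) / (3/4)
= 2/15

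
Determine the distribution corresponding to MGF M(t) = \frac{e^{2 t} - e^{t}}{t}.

The MGF M(t) = \frac{e^{2 t} - e^{t}}{t} is the standard form for the Uniform distribution.
Comparing with the known MGF formula identifies: Uniform(1, 2)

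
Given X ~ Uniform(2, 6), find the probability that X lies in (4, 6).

P(4 < X < 6) = ∫_{4}^{6} f(x) dx
where f(x) = \frac{1}{4}
= \frac{1}{2}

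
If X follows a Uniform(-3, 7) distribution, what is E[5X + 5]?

For X ~ Uniform(-3, 7):
E[X] = 2
E[5X + 5] = 5 × E[X] + 5 = 15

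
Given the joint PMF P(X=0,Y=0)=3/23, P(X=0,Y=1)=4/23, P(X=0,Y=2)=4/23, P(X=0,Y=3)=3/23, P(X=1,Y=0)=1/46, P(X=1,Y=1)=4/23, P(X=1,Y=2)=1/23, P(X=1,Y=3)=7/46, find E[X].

First find marginal of X:
P(X=0) = 14/23
P(X=1) = 9/23
E[X] = 0 × 14/23 + 1 × 9/23 = 9/23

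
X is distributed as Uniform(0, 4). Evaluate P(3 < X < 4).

P(3 < X < 4) = ∫_{3}^{4} f(x) dx
where f(x) = \frac{1}{4}
= \frac{1}{4}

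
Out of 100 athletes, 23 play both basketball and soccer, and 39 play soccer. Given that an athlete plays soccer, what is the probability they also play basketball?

P(A ∩ B) = 23/100
P(B) = 39/100
P(A|B) = P(A ∩ B) / P(B) = (23/100) / (39/100) = 23/39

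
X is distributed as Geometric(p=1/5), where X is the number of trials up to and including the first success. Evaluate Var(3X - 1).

For X ~ Geometric(p=1/5), where X is the number of trials up to and including the first success:
Var(X) = 20
Var(3X - 1) = (3)² × Var(X) = 9 × 20 = 180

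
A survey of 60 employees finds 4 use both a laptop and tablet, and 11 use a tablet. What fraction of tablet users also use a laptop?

P(A ∩ B) = 4/60 = 1/15
P(B) = 11/60
P(A|B) = P(A ∩ B) / P(B) = (1/15) / (11/60) = 4/11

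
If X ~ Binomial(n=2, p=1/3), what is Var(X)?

For X ~ Binomial(n=2, p=1/3):
Var(X) = \frac{4}{9}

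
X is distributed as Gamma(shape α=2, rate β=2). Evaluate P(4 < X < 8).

P(4 < X < 8) = ∫_{4}^{8} f(x) dx
where f(x) = 4 x e^{- 2 x}
= \frac{-17 + 9 e^{8}}{e^{16}}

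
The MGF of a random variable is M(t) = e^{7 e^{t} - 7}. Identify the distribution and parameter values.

The MGF M(t) = e^{7 e^{t} - 7} is the standard form for the Poisson distribution.
Comparing with the known MGF formula identifies: Poisson(λ=7)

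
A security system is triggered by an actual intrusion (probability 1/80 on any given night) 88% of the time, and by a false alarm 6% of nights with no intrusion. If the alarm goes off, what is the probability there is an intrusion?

Let D = the rare event, + = positive/flagged.
P(D) = 1/80
P(+|D) = 88/100 = 22/25
P(+|D') = 6/100 = 3/50
P(+) = P(+|D)P(D) + P(+|D')P(D')
     = \frac{22}{25} × \frac{1}{80} + \frac{3}{50} × \frac{79}{80}
     = \frac{281}{4000}
P(D|+) = P(+|D)P(D)/P(+) = \frac{44}{281}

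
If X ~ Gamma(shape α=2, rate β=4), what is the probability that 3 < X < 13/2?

P(3 < X < 13/2) = ∫_{3}^{13/2} f(x) dx
where f(x) = 16 x e^{- 4 x}
= \frac{-27 + 13 e^{14}}{e^{26}}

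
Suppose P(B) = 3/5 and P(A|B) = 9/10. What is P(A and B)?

By definition, P(A|B) = P(A ∩ B) / P(B)
So P(A ∩ B) = P(A|B) × P(B)
= 9/10 × 3/5
= 27/50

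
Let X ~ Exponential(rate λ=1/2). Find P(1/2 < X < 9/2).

P(1/2 < X < 9/2) = ∫_{1/2}^{9/2} f(x) dx
where f(x) = \frac{e^{- \frac{x}{2}}}{2}
= - \frac{1 - e^{2}}{e^{\frac{9}{4}}}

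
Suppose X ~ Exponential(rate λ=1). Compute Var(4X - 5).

For X ~ Exponential(rate λ=1):
Var(X) = 1
Var(4X - 5) = (4)² × Var(X) = 16 × 1 = 16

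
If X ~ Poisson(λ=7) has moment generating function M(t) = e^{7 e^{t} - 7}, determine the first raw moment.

To find E[X], compute M^(1)(0):
M^(1)(t) = 7 e^{t} e^{7 e^{t} - 7}
M^(1)(0) = 7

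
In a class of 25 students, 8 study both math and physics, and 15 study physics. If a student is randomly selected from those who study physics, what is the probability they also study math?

P(A ∩ B) = 8/25
P(B) = 15/25 = 3/5
P(A|B) = P(A ∩ B) / P(B) = (8/25) / (3/5) = 8/15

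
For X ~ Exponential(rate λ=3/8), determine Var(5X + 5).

For X ~ Exponential(rate λ=3/8):
Var(X) = \frac{64}{9}
Var(5X + 5) = (5)² × Var(X) = 25 × \frac{64}{9} = \frac{1600}{9}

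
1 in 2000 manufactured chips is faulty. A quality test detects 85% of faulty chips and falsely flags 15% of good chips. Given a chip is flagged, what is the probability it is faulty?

Let D = the rare event, + = positive/flagged.
P(D) = 1/2000
P(+|D) = 85/100 = 17/20
P(+|D') = 15/100 = 3/20
P(+) = P(+|D)P(D) + P(+|D')P(D')
     = \frac{17}{20} × \frac{1}{2000} + \frac{3}{20} × \frac{1999}{2000}
     = \frac{3007}{20000}
P(D|+) = P(+|D)P(D)/P(+) = \frac{17}{6014}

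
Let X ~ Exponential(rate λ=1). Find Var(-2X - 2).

For X ~ Exponential(rate λ=1):
Var(X) = 1
Var(-2X - 2) = (-2)² × Var(X) = 4 × 1 = 4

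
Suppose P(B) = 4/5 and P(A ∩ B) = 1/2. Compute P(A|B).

P(A|B) = P(A ∩ B) / P(B)
= (1/2) / (4/5)
= 5/8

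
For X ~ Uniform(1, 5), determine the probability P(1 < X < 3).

P(1 < X < 3) = ∫_{1}^{3} f(x) dx
where f(x) = \frac{1}{4}
= \frac{1}{2}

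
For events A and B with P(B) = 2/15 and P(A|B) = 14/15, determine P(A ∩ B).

By definition, P(A|B) = P(A ∩ B) / P(B)
So P(A ∩ B) = P(A|B) × P(B)
= 14/15 × 2/15
= 28/225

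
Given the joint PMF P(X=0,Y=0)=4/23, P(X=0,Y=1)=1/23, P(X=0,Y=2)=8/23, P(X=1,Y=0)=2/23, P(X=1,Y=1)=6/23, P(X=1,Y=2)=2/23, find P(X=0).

P(X=0) = P(X=0,Y=0) + P(X=0,Y=1) + P(X=0,Y=2)
= 4/23 + 1/23 + 8/23
= 13/23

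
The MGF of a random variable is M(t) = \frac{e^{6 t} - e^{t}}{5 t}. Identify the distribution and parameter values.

The MGF M(t) = \frac{e^{6 t} - e^{t}}{5 t} is the standard form for the Uniform distribution.
Comparing with the known MGF formula identifies: Uniform(1, 6)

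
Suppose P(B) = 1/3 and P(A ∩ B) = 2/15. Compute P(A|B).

P(A|B) = P(A ∩ B) / P(B)
= (2/15) / (1/3)
= 2/5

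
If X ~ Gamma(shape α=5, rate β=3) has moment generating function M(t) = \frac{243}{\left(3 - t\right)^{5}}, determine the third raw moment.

To find E[X^3], compute M^(3)(0):
M^(1)(t) = \frac{1215}{\left(3 - t\right)^{6}}
M^(2)(t) = \frac{7290}{\left(3 - t\right)^{7}}
M^(3)(t) = \frac{51030}{\left(3 - t\right)^{8}}
M^(3)(0) = \frac{70}{9}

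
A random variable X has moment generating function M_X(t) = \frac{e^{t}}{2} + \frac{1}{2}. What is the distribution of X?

The MGF M(t) = \frac{e^{t}}{2} + \frac{1}{2} is the standard form for the Bernoulli distribution.
Comparing with the known MGF formula identifies: Bernoulli(p=1/2)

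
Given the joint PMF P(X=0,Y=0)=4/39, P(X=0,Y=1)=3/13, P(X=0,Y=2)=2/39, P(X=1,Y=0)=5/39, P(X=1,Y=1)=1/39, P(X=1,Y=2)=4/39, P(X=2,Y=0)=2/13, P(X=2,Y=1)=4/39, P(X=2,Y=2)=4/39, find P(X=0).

P(X=0) = P(X=0,Y=0) + P(X=0,Y=1) + P(X=0,Y=2)
= 4/39 + 3/13 + 2/39
= 5/13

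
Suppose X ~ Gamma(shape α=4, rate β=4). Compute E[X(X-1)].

E[X(X-1)] = E[X² - X] = E[X²] - E[X]
E[X] = 1
E[X²] = Var(X) + (E[X])² = \frac{1}{4} + (1)² = \frac{5}{4}
E[X(X-1)] = \frac{5}{4} - 1 = \frac{1}{4}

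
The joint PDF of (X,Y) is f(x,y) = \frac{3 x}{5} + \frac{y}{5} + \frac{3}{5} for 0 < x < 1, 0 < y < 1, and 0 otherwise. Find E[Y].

E[Y] = ∫_0^1 ∫_0^1 y × f(x,y) dx dy
= \frac{31}{60}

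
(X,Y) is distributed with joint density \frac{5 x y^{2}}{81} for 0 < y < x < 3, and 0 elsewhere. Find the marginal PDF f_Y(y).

f_Y(y) = ∫_y^3 \frac{5 x y^{2}}{81} dx = \frac{5 y^{2} \left(9 - y^{2}\right)}{162}
for 0 < y < 3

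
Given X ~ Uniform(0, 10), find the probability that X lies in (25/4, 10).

P(25/4 < X < 10) = ∫_{25/4}^{10} f(x) dx
where f(x) = \frac{1}{10}
= \frac{3}{8}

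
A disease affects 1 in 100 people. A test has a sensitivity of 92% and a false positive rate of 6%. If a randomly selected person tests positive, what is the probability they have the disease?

Let D = the rare event, + = positive/flagged.
P(D) = 1/100
P(+|D) = 92/100 = 23/25
P(+|D') = 6/100 = 3/50
P(+) = P(+|D)P(D) + P(+|D')P(D')
     = \frac{23}{25} × \frac{1}{100} + \frac{3}{50} × \frac{99}{100}
     = \frac{343}{5000}
P(D|+) = P(+|D)P(D)/P(+) = \frac{46}{343}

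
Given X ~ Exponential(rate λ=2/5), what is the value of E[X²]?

Using the identity E[X²] = Var(X) + (E[X])²:
E[X] = \frac{5}{2}
Var(X) = \frac{25}{4}
E[X²] = \frac{25}{4} + (\frac{5}{2})²
= \frac{25}{2}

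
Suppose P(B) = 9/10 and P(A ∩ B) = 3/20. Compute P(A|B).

P(A|B) = P(A ∩ B) / P(B)
= (3/20) / (9/10)
= 1/6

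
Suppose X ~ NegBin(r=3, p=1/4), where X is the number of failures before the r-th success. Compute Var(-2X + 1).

For X ~ NegBin(r=3, p=1/4), where X is the number of failures before the r-th success:
Var(X) = 36
Var(-2X + 1) = (-2)² × Var(X) = 4 × 36 = 144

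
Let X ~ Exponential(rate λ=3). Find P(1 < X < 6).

P(1 < X < 6) = ∫_{1}^{6} f(x) dx
where f(x) = 3 e^{- 3 x}
= - \frac{1 - e^{15}}{e^{18}}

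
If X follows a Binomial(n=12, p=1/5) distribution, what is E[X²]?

Using the identity E[X²] = Var(X) + (E[X])²:
E[X] = \frac{12}{5}
Var(X) = \frac{48}{25}
E[X²] = \frac{48}{25} + (\frac{12}{5})²
= \frac{192}{25}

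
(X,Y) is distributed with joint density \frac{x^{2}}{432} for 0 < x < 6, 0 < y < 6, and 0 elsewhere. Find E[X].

f_X(x) = ∫_0^6 \frac{x^{2}}{432} dy = \frac{x^{2}}{72}
E[X] = ∫_0^6 x × (\frac{x^{2}}{72}) dx = \frac{9}{2}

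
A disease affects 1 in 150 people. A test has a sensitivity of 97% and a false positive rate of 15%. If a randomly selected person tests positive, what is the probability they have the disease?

Let D = the rare event, + = positive/flagged.
P(D) = 1/150
P(+|D) = 97/100
P(+|D') = 15/100 = 3/20
P(+) = P(+|D)P(D) + P(+|D')P(D')
     = \frac{97}{100} × \frac{1}{150} + \frac{3}{20} × \frac{149}{150}
     = \frac{583}{3750}
P(D|+) = P(+|D)P(D)/P(+) = \frac{97}{2332}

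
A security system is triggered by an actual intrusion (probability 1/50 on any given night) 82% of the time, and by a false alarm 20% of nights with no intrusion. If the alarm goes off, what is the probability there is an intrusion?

Let D = the rare event, + = positive/flagged.
P(D) = 1/50
P(+|D) = 82/100 = 41/50
P(+|D') = 20/100 = 1/5
P(+) = P(+|D)P(D) + P(+|D')P(D')
     = \frac{41}{50} × \frac{1}{50} + \frac{1}{5} × \frac{49}{50}
     = \frac{531}{2500}
P(D|+) = P(+|D)P(D)/P(+) = \frac{41}{531}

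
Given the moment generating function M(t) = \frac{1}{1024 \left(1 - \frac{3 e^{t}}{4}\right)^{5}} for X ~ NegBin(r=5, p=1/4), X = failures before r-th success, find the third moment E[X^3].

To find E[X^3], compute M^(3)(0):
M^(1)(t) = \frac{15 e^{t}}{4096 \left(1 - \frac{3 e^{t}}{4}\right)^{6}}
M^(2)(t) = \frac{15 e^{t}}{4096 \left(1 - \frac{3 e^{t}}{4}\right)^{6}} + \frac{135 e^{2 t}}{8192 \left(1 - \frac{3 e^{t}}{4}\right)^{7}}
M^(3)(t) = \frac{15 e^{t}}{4096 \left(1 - \frac{3 e^{t}}{4}\right)^{6}} + \frac{405 e^{2 t}}{8192 \left(1 - \frac{3 e^{t}}{4}\right)^{7}} + \frac{2835 e^{3 t}}{32768 \left(1 - \frac{3 e^{t}}{4}\right)^{8}}
M^(3)(0) = 6495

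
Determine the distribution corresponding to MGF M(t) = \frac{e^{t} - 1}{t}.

The MGF M(t) = \frac{e^{t} - 1}{t} is the standard form for the Uniform distribution.
Comparing with the known MGF formula identifies: Uniform(0, 1)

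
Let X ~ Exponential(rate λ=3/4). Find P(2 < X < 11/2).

P(2 < X < 11/2) = ∫_{2}^{11/2} f(x) dx
where f(x) = \frac{3 e^{- \frac{3 x}{4}}}{4}
= - \frac{1}{e^{\frac{33}{8}}} + e^{- \frac{3}{2}}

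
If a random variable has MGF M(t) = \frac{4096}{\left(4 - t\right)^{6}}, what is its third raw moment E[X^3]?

To find E[X^3], compute M^(3)(0):
M^(1)(t) = \frac{24576}{\left(4 - t\right)^{7}}
M^(2)(t) = \frac{172032}{\left(4 - t\right)^{8}}
M^(3)(t) = \frac{1376256}{\left(4 - t\right)^{9}}
M^(3)(0) = \frac{21}{4}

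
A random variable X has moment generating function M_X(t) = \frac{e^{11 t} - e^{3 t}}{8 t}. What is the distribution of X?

The MGF M(t) = \frac{e^{11 t} - e^{3 t}}{8 t} is the standard form for the Uniform distribution.
Comparing with the known MGF formula identifies: Uniform(3, 11)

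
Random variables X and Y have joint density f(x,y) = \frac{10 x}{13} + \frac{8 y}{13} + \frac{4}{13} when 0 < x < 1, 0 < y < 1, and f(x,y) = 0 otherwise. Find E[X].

E[X] = ∫_0^1 ∫_0^1 x × f(x,y) dy dx
= ∫_0^1 ∫_0^1 x × (\frac{10 x}{13} + \frac{8 y}{13} + \frac{4}{13}) dy dx
= \frac{22}{39}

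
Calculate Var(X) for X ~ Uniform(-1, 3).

For X ~ Uniform(-1, 3):
Var(X) = \frac{4}{3}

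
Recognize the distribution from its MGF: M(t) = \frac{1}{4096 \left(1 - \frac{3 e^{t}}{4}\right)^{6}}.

The MGF M(t) = \frac{1}{4096 \left(1 - \frac{3 e^{t}}{4}\right)^{6}} is the standard form for the NegativeBinomial distribution.
Comparing with the known MGF formula identifies: NegBin(r=6, p=1/4), X = failures before r-th success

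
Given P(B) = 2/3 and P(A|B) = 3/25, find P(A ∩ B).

By definition, P(A|B) = P(A ∩ B) / P(B)
So P(A ∩ B) = P(A|B) × P(B)
= 3/25 × 2/3
= 2/25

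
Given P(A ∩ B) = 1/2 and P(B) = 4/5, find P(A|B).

P(A|B) = P(A ∩ B) / P(B)
= (1/2) / (4/5)
= 5/8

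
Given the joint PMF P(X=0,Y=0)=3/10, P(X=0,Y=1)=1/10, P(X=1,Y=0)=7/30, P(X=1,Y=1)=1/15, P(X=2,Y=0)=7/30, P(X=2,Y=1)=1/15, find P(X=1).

P(X=1) = P(X=1,Y=0) + P(X=1,Y=1)
= 7/30 + 1/15
= 3/10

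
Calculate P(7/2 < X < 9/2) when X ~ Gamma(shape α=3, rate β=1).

P(7/2 < X < 9/2) = ∫_{7/2}^{9/2} f(x) dx
where f(x) = \frac{x^{2} e^{- x}}{2}
= \frac{5 \left(-25 + 17 e\right)}{8 e^{\frac{9}{2}}}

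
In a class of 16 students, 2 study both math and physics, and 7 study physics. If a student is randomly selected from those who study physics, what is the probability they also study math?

P(A ∩ B) = 2/16 = 1/8
P(B) = 7/16
P(A|B) = P(A ∩ B) / P(B) = (1/8) / (7/16) = 2/7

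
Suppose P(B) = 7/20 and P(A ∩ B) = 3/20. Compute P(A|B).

P(A|B) = P(A ∩ B) / P(B)
= (3/20) / (7/20)
= 3/7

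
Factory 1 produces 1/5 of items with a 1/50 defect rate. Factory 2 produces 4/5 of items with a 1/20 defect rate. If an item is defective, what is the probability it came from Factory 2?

Using Bayes' theorem:
P(F1) = 1/5, P(D|F1) = 1/50
P(F2) = 4/5, P(D|F2) = 1/20
P(D) = P(D|F1)P(F1) + P(D|F2)P(F2)
     = \frac{11}{250}
P(F2|D) = P(D|F2)P(F2) / P(D)
= \frac{10}{11}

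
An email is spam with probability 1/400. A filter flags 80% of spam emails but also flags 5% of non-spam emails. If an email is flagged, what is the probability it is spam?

Let D = the rare event, + = positive/flagged.
P(D) = 1/400
P(+|D) = 80/100 = 4/5
P(+|D') = 5/100 = 1/20
P(+) = P(+|D)P(D) + P(+|D')P(D')
     = \frac{4}{5} × \frac{1}{400} + \frac{1}{20} × \frac{399}{400}
     = \frac{83}{1600}
P(D|+) = P(+|D)P(D)/P(+) = \frac{16}{415}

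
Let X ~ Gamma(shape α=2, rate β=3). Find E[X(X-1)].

E[X(X-1)] = E[X² - X] = E[X²] - E[X]
E[X] = \frac{2}{3}
E[X²] = Var(X) + (E[X])² = \frac{2}{9} + (\frac{2}{3})² = \frac{2}{3}
E[X(X-1)] = \frac{2}{3} - \frac{2}{3} = 0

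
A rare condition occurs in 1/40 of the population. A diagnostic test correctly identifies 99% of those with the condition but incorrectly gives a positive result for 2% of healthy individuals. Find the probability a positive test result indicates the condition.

Let D = the rare event, + = positive/flagged.
P(D) = 1/40
P(+|D) = 99/100
P(+|D') = 2/100 = 1/50
P(+) = P(+|D)P(D) + P(+|D')P(D')
     = \frac{99}{100} × \frac{1}{40} + \frac{1}{50} × \frac{39}{40}
     = \frac{177}{4000}
P(D|+) = P(+|D)P(D)/P(+) = \frac{33}{59}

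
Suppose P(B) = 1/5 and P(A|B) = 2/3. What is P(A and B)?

By definition, P(A|B) = P(A ∩ B) / P(B)
So P(A ∩ B) = P(A|B) × P(B)
= 2/3 × 1/5
= 2/15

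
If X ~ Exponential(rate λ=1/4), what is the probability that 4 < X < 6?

P(4 < X < 6) = ∫_{4}^{6} f(x) dx
where f(x) = \frac{e^{- \frac{x}{4}}}{4}
= - \frac{1}{e^{\frac{3}{2}}} + e^{-1}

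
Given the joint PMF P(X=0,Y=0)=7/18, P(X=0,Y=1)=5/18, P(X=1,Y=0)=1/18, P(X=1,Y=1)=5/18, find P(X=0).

P(X=0) = P(X=0,Y=0) + P(X=0,Y=1)
= 7/18 + 5/18
= 2/3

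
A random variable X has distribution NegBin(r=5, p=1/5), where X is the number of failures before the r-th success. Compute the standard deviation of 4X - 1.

For X ~ NegBin(r=5, p=1/5), where X is the number of failures before the r-th success:
Var(X) = 100
SD(X) = √(Var(X)) = √(100) = 10
SD(4X - 1) = |4| × SD(X) = 4 × 10 = 40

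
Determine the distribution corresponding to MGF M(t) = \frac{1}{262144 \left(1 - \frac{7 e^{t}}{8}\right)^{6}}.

The MGF M(t) = \frac{1}{262144 \left(1 - \frac{7 e^{t}}{8}\right)^{6}} is the standard form for the NegativeBinomial distribution.
Comparing with the known MGF formula identifies: NegBin(r=6, p=1/8), X = failures before r-th success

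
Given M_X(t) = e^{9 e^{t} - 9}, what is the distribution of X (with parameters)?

The MGF M(t) = e^{9 e^{t} - 9} is the standard form for the Poisson distribution.
Comparing with the known MGF formula identifies: Poisson(λ=9)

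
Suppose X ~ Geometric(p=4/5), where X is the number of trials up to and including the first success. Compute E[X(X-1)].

E[X(X-1)] = E[X² - X] = E[X²] - E[X]
E[X] = \frac{5}{4}
E[X²] = Var(X) + (E[X])² = \frac{5}{16} + (\frac{5}{4})² = \frac{15}{8}
E[X(X-1)] = \frac{15}{8} - \frac{5}{4} = \frac{5}{8}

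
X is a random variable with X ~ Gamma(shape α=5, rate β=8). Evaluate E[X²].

Using the identity E[X²] = Var(X) + (E[X])²:
E[X] = \frac{5}{8}
Var(X) = \frac{5}{64}
E[X²] = \frac{5}{64} + (\frac{5}{8})²
= \frac{15}{32}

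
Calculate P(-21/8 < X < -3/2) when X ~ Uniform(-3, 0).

P(-21/8 < X < -3/2) = ∫_{-21/8}^{-3/2} f(x) dx
where f(x) = \frac{1}{3}
= \frac{3}{8}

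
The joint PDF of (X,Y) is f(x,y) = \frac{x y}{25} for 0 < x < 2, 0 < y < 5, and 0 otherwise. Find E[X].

f_X(x) = ∫_0^5 \frac{x y}{25} dy = \frac{x}{2}
E[X] = ∫_0^2 x × (\frac{x}{2}) dx = \frac{4}{3}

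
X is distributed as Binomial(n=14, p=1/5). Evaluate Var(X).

For X ~ Binomial(n=14, p=1/5):
Var(X) = \frac{56}{25}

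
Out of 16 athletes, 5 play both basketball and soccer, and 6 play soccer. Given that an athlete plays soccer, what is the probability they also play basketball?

P(A ∩ B) = 5/16
P(B) = 6/16 = 3/8
P(A|B) = P(A ∩ B) / P(B) = (5/16) / (3/8) = 5/6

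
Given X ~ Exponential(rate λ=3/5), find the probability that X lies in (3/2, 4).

P(3/2 < X < 4) = ∫_{3/2}^{4} f(x) dx
where f(x) = \frac{3 e^{- \frac{3 x}{5}}}{5}
= - \frac{1}{e^{\frac{12}{5}}} + e^{- \frac{9}{10}}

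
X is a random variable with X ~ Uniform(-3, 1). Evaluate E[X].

For X ~ Uniform(-3, 1), the expected value is:
E[X] = -1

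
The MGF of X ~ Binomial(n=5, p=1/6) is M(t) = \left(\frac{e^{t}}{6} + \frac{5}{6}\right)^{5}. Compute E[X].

To find E[X], compute M^(1)(0):
M^(1)(t) = \frac{5 \left(\frac{e^{t}}{6} + \frac{5}{6}\right)^{4} e^{t}}{6}
M^(1)(0) = \frac{5}{6}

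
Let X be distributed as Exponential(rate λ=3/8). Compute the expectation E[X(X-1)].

E[X(X-1)] = E[X² - X] = E[X²] - E[X]
E[X] = \frac{8}{3}
E[X²] = Var(X) + (E[X])² = \frac{64}{9} + (\frac{8}{3})² = \frac{128}{9}
E[X(X-1)] = \frac{128}{9} - \frac{8}{3} = \frac{104}{9}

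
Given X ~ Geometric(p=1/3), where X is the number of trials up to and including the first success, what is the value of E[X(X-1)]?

E[X(X-1)] = E[X² - X] = E[X²] - E[X]
E[X] = 3
E[X²] = Var(X) + (E[X])² = 6 + (3)² = 15
E[X(X-1)] = 15 - 3 = 12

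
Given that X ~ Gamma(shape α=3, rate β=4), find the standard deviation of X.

For X ~ Gamma(shape α=3, rate β=4):
Var(X) = \frac{3}{16}
SD(X) = √(Var(X)) = √(\frac{3}{16}) = \frac{\sqrt{3}}{4}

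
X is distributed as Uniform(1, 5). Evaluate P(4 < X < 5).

P(4 < X < 5) = ∫_{4}^{5} f(x) dx
where f(x) = \frac{1}{4}
= \frac{1}{4}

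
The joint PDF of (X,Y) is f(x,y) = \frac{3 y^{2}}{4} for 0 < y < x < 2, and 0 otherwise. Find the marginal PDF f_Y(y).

f_Y(y) = ∫_y^2 \frac{3 y^{2}}{4} dx = \frac{3 y^{2} \left(2 - y\right)}{4}
for 0 < y < 2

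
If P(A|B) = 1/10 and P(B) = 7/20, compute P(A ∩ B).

By definition, P(A|B) = P(A ∩ B) / P(B)
So P(A ∩ B) = P(A|B) × P(B)
= 1/10 × 7/20
= 7/200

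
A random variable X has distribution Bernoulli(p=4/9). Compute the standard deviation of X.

For X ~ Bernoulli(p=4/9):
Var(X) = \frac{20}{81}
SD(X) = √(Var(X)) = √(\frac{20}{81}) = \frac{2 \sqrt{5}}{9}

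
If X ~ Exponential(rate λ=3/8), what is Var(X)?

For X ~ Exponential(rate λ=3/8):
Var(X) = \frac{64}{9}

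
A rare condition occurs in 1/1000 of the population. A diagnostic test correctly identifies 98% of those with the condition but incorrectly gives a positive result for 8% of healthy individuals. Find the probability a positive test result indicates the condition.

Let D = the rare event, + = positive/flagged.
P(D) = 1/1000
P(+|D) = 98/100 = 49/50
P(+|D') = 8/100 = 2/25
P(+) = P(+|D)P(D) + P(+|D')P(D')
     = \frac{49}{50} × \frac{1}{1000} + \frac{2}{25} × \frac{999}{1000}
     = \frac{809}{10000}
P(D|+) = P(+|D)P(D)/P(+) = \frac{49}{4045}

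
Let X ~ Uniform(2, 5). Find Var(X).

For X ~ Uniform(2, 5):
Var(X) = \frac{3}{4}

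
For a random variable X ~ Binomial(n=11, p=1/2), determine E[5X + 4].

For X ~ Binomial(n=11, p=1/2):
E[X] = \frac{11}{2}
E[5X + 4] = 5 × E[X] + 4 = \frac{63}{2}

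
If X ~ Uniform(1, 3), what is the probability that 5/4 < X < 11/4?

P(5/4 < X < 11/4) = ∫_{5/4}^{11/4} f(x) dx
where f(x) = \frac{1}{2}
= \frac{3}{4}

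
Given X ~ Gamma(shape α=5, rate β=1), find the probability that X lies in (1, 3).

P(1 < X < 3) = ∫_{1}^{3} f(x) dx
where f(x) = \frac{x^{4} e^{- x}}{24}
= \frac{-393 + 65 e^{2}}{24 e^{3}}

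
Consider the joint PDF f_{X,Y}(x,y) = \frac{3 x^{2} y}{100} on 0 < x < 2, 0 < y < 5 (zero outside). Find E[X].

f_X(x) = ∫_0^5 \frac{3 x^{2} y}{100} dy = \frac{3 x^{2}}{8}
E[X] = ∫_0^2 x × (\frac{3 x^{2}}{8}) dx = \frac{3}{2}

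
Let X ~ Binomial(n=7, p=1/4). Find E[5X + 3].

For X ~ Binomial(n=7, p=1/4):
E[X] = \frac{7}{4}
E[5X + 3] = 5 × E[X] + 3 = \frac{47}{4}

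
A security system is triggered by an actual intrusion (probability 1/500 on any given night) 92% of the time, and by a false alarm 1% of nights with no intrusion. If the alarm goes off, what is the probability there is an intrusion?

Let D = the rare event, + = positive/flagged.
P(D) = 1/500
P(+|D) = 92/100 = 23/25
P(+|D') = 1/100
P(+) = P(+|D)P(D) + P(+|D')P(D')
     = \frac{23}{25} × \frac{1}{500} + \frac{1}{100} × \frac{499}{500}
     = \frac{591}{50000}
P(D|+) = P(+|D)P(D)/P(+) = \frac{92}{591}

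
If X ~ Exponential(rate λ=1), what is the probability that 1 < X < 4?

P(1 < X < 4) = ∫_{1}^{4} f(x) dx
where f(x) = e^{- x}
= - \frac{1 - e^{3}}{e^{4}}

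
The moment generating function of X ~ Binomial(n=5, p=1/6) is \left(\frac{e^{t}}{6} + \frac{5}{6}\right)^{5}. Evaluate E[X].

To find E[X], compute M^(1)(0):
M^(1)(t) = \frac{5 \left(\frac{e^{t}}{6} + \frac{5}{6}\right)^{4} e^{t}}{6}
M^(1)(0) = \frac{5}{6}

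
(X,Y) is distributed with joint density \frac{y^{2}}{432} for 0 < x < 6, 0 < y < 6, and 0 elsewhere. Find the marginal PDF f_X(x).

f_X(x) = ∫_0^6 f(x,y) dy
= ∫_0^6 \frac{y^{2}}{432} dy
= \frac{1}{6} for 0 < x < 6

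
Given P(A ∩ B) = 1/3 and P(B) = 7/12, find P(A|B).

P(A|B) = P(A ∩ B) / P(B)
= (1/3) / (7/12)
= 4/7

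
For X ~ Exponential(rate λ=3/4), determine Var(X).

For X ~ Exponential(rate λ=3/4):
Var(X) = \frac{16}{9}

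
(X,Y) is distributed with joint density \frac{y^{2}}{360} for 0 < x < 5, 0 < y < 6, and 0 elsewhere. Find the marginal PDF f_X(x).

f_X(x) = ∫_0^6 f(x,y) dy
= ∫_0^6 \frac{y^{2}}{360} dy
= \frac{1}{5} for 0 < x < 5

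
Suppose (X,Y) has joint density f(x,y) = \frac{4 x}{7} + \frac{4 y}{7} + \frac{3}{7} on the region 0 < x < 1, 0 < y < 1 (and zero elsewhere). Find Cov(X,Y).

E[XY] = ∫∫ xy × f(x,y) dx dy = \frac{25}{84}
E[X] = \frac{23}{42}
E[Y] = \frac{23}{42}
Cov(X,Y) = E[XY] - E[X]E[Y] = - \frac{1}{441}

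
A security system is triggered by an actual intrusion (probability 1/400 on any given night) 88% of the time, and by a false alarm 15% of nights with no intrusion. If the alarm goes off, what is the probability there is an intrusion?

Let D = the rare event, + = positive/flagged.
P(D) = 1/400
P(+|D) = 88/100 = 22/25
P(+|D') = 15/100 = 3/20
P(+) = P(+|D)P(D) + P(+|D')P(D')
     = \frac{22}{25} × \frac{1}{400} + \frac{3}{20} × \frac{399}{400}
     = \frac{6073}{40000}
P(D|+) = P(+|D)P(D)/P(+) = \frac{88}{6073}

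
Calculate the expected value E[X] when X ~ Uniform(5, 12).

For X ~ Uniform(5, 12), the expected value is:
E[X] = \frac{17}{2}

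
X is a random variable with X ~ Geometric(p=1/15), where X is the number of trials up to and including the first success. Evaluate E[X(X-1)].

E[X(X-1)] = E[X² - X] = E[X²] - E[X]
E[X] = 15
E[X²] = Var(X) + (E[X])² = 210 + (15)² = 435
E[X(X-1)] = 435 - 15 = 420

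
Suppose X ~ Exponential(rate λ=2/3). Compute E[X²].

Using the identity E[X²] = Var(X) + (E[X])²:
E[X] = \frac{3}{2}
Var(X) = \frac{9}{4}
E[X²] = \frac{9}{4} + (\frac{3}{2})²
= \frac{9}{2}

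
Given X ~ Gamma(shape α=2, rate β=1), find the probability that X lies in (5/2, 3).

P(5/2 < X < 3) = ∫_{5/2}^{3} f(x) dx
where f(x) = x e^{- x}
= - \frac{4}{e^{3}} + \frac{7}{2 e^{\frac{5}{2}}}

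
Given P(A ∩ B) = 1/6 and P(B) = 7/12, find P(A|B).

P(A|B) = P(A ∩ B) / P(B)
= (1/6) / (7/12)
= 2/7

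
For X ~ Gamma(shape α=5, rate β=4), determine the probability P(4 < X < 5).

P(4 < X < 5) = ∫_{4}^{5} f(x) dx
where f(x) = \frac{128 x^{4} e^{- 4 x}}{3}
= \frac{-24663 + 10675 e^{4}}{3 e^{20}}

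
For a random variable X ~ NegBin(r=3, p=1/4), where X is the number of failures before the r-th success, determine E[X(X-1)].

E[X(X-1)] = E[X² - X] = E[X²] - E[X]
E[X] = 9
E[X²] = Var(X) + (E[X])² = 36 + (9)² = 117
E[X(X-1)] = 117 - 9 = 108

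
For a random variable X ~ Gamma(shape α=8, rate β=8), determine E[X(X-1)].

E[X(X-1)] = E[X² - X] = E[X²] - E[X]
E[X] = 1
E[X²] = Var(X) + (E[X])² = \frac{1}{8} + (1)² = \frac{9}{8}
E[X(X-1)] = \frac{9}{8} - 1 = \frac{1}{8}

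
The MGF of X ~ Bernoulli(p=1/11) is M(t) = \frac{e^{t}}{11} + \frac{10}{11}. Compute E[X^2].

To find E[X^2], compute M^(2)(0):
M^(1)(t) = \frac{e^{t}}{11}
M^(2)(t) = \frac{e^{t}}{11}
M^(2)(0) = \frac{1}{11}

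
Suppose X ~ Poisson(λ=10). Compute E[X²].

Using the identity E[X²] = Var(X) + (E[X])²:
E[X] = 10
Var(X) = 10
E[X²] = 10 + (10)²
= 110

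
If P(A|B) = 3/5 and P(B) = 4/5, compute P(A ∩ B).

By definition, P(A|B) = P(A ∩ B) / P(B)
So P(A ∩ B) = P(A|B) × P(B)
= 3/5 × 4/5
= 12/25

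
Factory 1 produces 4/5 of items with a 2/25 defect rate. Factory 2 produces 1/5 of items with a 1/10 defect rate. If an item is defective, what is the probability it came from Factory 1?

Using Bayes' theorem:
P(F1) = 4/5, P(D|F1) = 2/25
P(F2) = 1/5, P(D|F2) = 1/10
P(D) = P(D|F1)P(F1) + P(D|F2)P(F2)
     = \frac{21}{250}
P(F1|D) = P(D|F1)P(F1) / P(D)
= \frac{16}{21}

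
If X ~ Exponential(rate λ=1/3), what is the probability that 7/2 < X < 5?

P(7/2 < X < 5) = ∫_{7/2}^{5} f(x) dx
where f(x) = \frac{e^{- \frac{x}{3}}}{3}
= - \frac{1}{e^{\frac{5}{3}}} + e^{- \frac{7}{6}}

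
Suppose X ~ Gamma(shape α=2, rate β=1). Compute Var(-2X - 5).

For X ~ Gamma(shape α=2, rate β=1):
Var(X) = 2
Var(-2X - 5) = (-2)² × Var(X) = 4 × 2 = 8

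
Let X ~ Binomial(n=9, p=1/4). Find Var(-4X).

For X ~ Binomial(n=9, p=1/4):
Var(X) = \frac{27}{16}
Var(-4X) = (-4)² × Var(X) = 16 × \frac{27}{16} = 27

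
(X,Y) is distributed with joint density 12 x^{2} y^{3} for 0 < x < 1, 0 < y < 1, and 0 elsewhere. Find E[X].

E[X] = ∫_0^1 ∫_0^1 x × f(x,y) dy dx
= ∫_0^1 ∫_0^1 x × (12 x^{2} y^{3}) dy dx
= \frac{3}{4}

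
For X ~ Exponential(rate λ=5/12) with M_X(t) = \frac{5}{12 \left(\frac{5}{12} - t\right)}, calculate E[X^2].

To find E[X^2], compute M^(2)(0):
M^(1)(t) = \frac{5}{12 \left(\frac{5}{12} - t\right)^{2}}
M^(2)(t) = \frac{5}{6 \left(\frac{5}{12} - t\right)^{3}}
M^(2)(0) = \frac{288}{25}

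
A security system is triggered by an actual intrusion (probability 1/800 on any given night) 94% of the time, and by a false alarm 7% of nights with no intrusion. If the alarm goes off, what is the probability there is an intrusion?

Let D = the rare event, + = positive/flagged.
P(D) = 1/800
P(+|D) = 94/100 = 47/50
P(+|D') = 7/100
P(+) = P(+|D)P(D) + P(+|D')P(D')
     = \frac{47}{50} × \frac{1}{800} + \frac{7}{100} × \frac{799}{800}
     = \frac{5687}{80000}
P(D|+) = P(+|D)P(D)/P(+) = \frac{2}{121}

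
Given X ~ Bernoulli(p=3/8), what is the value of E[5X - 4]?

For X ~ Bernoulli(p=3/8):
E[X] = \frac{3}{8}
E[5X - 4] = 5 × E[X] - 4 = - \frac{17}{8}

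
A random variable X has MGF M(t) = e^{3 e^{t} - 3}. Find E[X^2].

To find E[X^2], compute M^(2)(0):
M^(1)(t) = 3 e^{t} e^{3 e^{t} - 3}
M^(2)(t) = 9 e^{2 t} e^{3 e^{t} - 3} + 3 e^{t} e^{3 e^{t} - 3}
M^(2)(0) = 12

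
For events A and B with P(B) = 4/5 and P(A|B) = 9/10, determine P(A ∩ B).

By definition, P(A|B) = P(A ∩ B) / P(B)
So P(A ∩ B) = P(A|B) × P(B)
= 9/10 × 4/5
= 18/25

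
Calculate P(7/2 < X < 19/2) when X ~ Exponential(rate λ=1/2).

P(7/2 < X < 19/2) = ∫_{7/2}^{19/2} f(x) dx
where f(x) = \frac{e^{- \frac{x}{2}}}{2}
= - \frac{1 - e^{3}}{e^{\frac{19}{4}}}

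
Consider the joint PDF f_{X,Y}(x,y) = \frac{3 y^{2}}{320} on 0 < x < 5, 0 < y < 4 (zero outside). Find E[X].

f_X(x) = ∫_0^4 \frac{3 y^{2}}{320} dy = \frac{1}{5}
E[X] = ∫_0^5 x × (\frac{1}{5}) dx = \frac{5}{2}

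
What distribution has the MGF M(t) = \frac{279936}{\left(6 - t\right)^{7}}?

The MGF M(t) = \frac{279936}{\left(6 - t\right)^{7}} is the standard form for the Gamma distribution.
Comparing with the known MGF formula identifies: Gamma(shape α=7, rate β=6)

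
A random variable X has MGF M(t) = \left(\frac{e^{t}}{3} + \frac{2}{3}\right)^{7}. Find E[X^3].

To find E[X^3], compute M^(3)(0):
M^(1)(t) = \frac{7 \left(\frac{e^{t}}{3} + \frac{2}{3}\right)^{6} e^{t}}{3}
M^(2)(t) = \frac{7 \left(\frac{e^{t}}{3} + \frac{2}{3}\right)^{6} e^{t}}{3} + \frac{14 \left(\frac{e^{t}}{3} + \frac{2}{3}\right)^{5} e^{2 t}}{3}
M^(3)(t) = \frac{7 \left(\frac{e^{t}}{3} + \frac{2}{3}\right)^{6} e^{t}}{3} + 14 \left(\frac{e^{t}}{3} + \frac{2}{3}\right)^{5} e^{2 t} + \frac{70 \left(\frac{e^{t}}{3} + \frac{2}{3}\right)^{4} e^{3 t}}{9}
M^(3)(0) = \frac{217}{9}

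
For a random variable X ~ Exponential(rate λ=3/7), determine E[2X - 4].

For X ~ Exponential(rate λ=3/7):
E[X] = \frac{7}{3}
E[2X - 4] = 2 × E[X] - 4 = \frac{2}{3}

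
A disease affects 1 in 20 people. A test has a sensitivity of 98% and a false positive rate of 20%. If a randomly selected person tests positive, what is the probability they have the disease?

Let D = the rare event, + = positive/flagged.
P(D) = 1/20
P(+|D) = 98/100 = 49/50
P(+|D') = 20/100 = 1/5
P(+) = P(+|D)P(D) + P(+|D')P(D')
     = \frac{49}{50} × \frac{1}{20} + \frac{1}{5} × \frac{19}{20}
     = \frac{239}{1000}
P(D|+) = P(+|D)P(D)/P(+) = \frac{49}{239}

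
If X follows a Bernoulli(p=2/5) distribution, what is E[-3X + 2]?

For X ~ Bernoulli(p=2/5):
E[X] = \frac{2}{5}
E[-3X + 2] = -3 × E[X] + 2 = \frac{4}{5}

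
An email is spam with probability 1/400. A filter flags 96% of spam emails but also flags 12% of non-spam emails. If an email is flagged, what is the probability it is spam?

Let D = the rare event, + = positive/flagged.
P(D) = 1/400
P(+|D) = 96/100 = 24/25
P(+|D') = 12/100 = 3/25
P(+) = P(+|D)P(D) + P(+|D')P(D')
     = \frac{24}{25} × \frac{1}{400} + \frac{3}{25} × \frac{399}{400}
     = \frac{1221}{10000}
P(D|+) = P(+|D)P(D)/P(+) = \frac{8}{407}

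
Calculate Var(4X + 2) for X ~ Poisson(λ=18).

For X ~ Poisson(λ=18):
Var(X) = 18
Var(4X + 2) = (4)² × Var(X) = 16 × 18 = 288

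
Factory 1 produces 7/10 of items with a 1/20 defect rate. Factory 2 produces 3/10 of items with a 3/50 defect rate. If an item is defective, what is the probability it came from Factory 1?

Using Bayes' theorem:
P(F1) = 7/10, P(D|F1) = 1/20
P(F2) = 3/10, P(D|F2) = 3/50
P(D) = P(D|F1)P(F1) + P(D|F2)P(F2)
     = \frac{53}{1000}
P(F1|D) = P(D|F1)P(F1) / P(D)
= \frac{35}{53}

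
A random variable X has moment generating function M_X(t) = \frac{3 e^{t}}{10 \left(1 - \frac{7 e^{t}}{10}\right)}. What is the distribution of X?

The MGF M(t) = \frac{3 e^{t}}{10 \left(1 - \frac{7 e^{t}}{10}\right)} is the standard form for the Geometric distribution.
Comparing with the known MGF formula identifies: Geometric(p=3/10), X = trial number of first success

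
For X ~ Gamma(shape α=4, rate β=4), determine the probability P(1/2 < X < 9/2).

P(1/2 < X < 9/2) = ∫_{1/2}^{9/2} f(x) dx
where f(x) = \frac{128 x^{3} e^{- 4 x}}{3}
= \frac{-3459 + 19 e^{16}}{3 e^{18}}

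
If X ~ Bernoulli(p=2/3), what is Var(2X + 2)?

For X ~ Bernoulli(p=2/3):
Var(X) = \frac{2}{9}
Var(2X + 2) = (2)² × Var(X) = 4 × \frac{2}{9} = \frac{8}{9}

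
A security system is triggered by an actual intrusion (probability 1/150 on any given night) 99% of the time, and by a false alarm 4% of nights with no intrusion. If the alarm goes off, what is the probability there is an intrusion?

Let D = the rare event, + = positive/flagged.
P(D) = 1/150
P(+|D) = 99/100
P(+|D') = 4/100 = 1/25
P(+) = P(+|D)P(D) + P(+|D')P(D')
     = \frac{99}{100} × \frac{1}{150} + \frac{1}{25} × \frac{149}{150}
     = \frac{139}{3000}
P(D|+) = P(+|D)P(D)/P(+) = \frac{99}{695}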